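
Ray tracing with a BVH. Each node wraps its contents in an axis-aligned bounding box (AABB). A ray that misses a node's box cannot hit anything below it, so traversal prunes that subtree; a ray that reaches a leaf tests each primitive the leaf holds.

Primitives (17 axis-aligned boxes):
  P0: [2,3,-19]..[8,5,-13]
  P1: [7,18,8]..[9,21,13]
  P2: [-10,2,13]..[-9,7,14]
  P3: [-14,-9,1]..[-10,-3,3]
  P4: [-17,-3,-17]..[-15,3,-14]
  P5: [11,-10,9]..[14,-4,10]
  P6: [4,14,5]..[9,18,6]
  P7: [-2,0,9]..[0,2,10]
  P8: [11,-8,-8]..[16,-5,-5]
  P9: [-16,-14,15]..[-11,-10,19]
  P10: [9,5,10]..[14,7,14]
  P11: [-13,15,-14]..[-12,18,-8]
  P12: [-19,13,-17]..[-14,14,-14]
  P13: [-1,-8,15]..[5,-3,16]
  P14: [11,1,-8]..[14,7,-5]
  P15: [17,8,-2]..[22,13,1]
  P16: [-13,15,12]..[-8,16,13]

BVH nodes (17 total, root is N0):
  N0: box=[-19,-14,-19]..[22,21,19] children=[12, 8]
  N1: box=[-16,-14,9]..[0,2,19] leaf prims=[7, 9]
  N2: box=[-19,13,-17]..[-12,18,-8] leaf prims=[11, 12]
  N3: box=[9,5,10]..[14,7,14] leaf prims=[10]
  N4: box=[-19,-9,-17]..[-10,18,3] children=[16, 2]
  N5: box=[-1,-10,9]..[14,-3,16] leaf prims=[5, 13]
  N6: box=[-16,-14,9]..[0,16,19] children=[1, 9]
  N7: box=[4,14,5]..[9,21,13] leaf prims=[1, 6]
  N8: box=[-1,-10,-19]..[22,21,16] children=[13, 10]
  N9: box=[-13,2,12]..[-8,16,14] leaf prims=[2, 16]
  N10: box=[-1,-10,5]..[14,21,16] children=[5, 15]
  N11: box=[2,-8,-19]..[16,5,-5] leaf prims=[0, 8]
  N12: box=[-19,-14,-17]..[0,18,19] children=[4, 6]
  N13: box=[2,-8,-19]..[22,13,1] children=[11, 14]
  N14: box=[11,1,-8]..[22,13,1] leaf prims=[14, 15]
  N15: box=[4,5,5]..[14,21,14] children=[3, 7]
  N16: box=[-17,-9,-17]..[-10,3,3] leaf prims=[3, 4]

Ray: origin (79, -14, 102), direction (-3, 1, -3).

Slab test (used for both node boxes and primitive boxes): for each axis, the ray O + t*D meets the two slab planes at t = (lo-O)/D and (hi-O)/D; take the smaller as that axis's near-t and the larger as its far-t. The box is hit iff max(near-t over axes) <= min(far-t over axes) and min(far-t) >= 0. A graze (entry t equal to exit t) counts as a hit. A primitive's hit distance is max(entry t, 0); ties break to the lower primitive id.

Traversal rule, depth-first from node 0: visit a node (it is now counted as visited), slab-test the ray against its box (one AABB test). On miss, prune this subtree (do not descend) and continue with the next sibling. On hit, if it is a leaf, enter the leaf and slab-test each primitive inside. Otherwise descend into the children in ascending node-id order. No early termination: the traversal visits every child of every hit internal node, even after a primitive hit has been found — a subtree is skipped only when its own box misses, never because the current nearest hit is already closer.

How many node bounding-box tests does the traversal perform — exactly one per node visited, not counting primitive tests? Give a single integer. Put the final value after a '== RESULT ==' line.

Trace the traversal:
N0 x:[19,98/3] y:[0,35] z:[83/3,121/3] -> hit [83/3,98/3], descend [8, 12]
  N8 x:[19,80/3] y:[4,35] z:[86/3,121/3] -> miss, prune
  N12 x:[79/3,98/3] y:[0,32] z:[83/3,119/3] -> hit [83/3,32], descend [4, 6]
    N4 x:[89/3,98/3] y:[5,32] z:[33,119/3] -> miss, prune
    N6 x:[79/3,95/3] y:[0,30] z:[83/3,31] -> hit [83/3,30], descend [1, 9]
      N1 x:[79/3,95/3] y:[0,16] z:[83/3,31] -> miss, prune
      N9 x:[29,92/3] y:[16,30] z:[88/3,30] -> hit [88/3,30] leaf, test {P2(miss), P16@t=89/3}

7 AABB tests over nodes [0, 8, 12, 4, 6, 1, 9]; 1 leaf entered; closest P16.

== RESULT ==
7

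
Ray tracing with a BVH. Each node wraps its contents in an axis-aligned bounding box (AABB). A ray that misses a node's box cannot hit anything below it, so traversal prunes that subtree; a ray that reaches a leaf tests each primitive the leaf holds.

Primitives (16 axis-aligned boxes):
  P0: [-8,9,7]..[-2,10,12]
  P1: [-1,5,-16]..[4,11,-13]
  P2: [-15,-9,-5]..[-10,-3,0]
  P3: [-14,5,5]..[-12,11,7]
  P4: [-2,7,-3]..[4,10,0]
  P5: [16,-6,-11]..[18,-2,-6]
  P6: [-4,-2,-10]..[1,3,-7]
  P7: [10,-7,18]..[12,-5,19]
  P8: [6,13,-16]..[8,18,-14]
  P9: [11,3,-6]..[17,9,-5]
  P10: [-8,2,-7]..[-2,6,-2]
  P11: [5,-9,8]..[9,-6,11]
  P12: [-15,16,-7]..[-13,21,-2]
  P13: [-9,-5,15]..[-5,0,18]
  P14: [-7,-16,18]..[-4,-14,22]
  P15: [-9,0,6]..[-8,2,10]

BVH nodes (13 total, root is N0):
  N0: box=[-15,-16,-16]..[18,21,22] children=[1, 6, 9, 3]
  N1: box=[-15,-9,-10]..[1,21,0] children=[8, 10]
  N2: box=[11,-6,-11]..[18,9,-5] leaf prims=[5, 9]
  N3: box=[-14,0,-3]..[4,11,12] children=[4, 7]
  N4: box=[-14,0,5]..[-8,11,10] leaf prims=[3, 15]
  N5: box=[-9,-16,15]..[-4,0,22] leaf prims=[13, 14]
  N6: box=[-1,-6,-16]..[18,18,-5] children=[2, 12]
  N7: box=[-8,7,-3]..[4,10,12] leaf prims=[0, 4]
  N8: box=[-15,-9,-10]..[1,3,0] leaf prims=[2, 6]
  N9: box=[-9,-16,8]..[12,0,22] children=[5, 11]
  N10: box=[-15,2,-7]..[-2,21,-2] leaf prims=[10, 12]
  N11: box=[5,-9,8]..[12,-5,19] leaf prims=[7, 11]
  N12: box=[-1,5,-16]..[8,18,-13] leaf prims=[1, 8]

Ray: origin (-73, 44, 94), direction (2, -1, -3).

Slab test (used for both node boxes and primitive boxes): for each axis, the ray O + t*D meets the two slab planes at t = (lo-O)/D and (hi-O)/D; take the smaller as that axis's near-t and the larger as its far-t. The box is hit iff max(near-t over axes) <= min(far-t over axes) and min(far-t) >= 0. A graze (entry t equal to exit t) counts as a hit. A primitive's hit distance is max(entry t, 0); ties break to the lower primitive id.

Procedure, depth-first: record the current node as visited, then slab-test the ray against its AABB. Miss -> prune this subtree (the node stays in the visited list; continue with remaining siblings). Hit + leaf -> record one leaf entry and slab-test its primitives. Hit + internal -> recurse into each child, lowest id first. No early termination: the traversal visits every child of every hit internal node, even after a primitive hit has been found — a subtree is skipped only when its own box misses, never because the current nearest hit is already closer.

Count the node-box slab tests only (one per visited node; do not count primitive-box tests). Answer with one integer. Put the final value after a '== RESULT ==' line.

Walk:
N0 x:[29,91/2] y:[23,60] z:[24,110/3] -> hit [29,110/3], descend [1, 3, 6, 9]
  N1 x:[29,37] y:[23,53] z:[94/3,104/3] -> hit [94/3,104/3], descend [8, 10]
    N8 x:[29,37] y:[41,53] z:[94/3,104/3] -> miss, prune
    N10 x:[29,71/2] y:[23,42] z:[32,101/3] -> hit [32,101/3] leaf, test {P10(miss), P12(miss)}
  N3 x:[59/2,77/2] y:[33,44] z:[82/3,97/3] -> miss, prune
  N6 x:[36,91/2] y:[26,50] z:[33,110/3] -> hit [36,110/3], descend [2, 12]
    N2 x:[42,91/2] y:[35,50] z:[33,35] -> miss, prune
    N12 x:[36,81/2] y:[26,39] z:[107/3,110/3] -> hit [36,110/3] leaf, test {P1@t=36, P8(miss)}
  N9 x:[32,85/2] y:[44,60] z:[24,86/3] -> miss, prune

order=[0, 1, 8, 10, 3, 6, 2, 12, 9]  |boxes|=9  |leaves|=2  hit=P1

== RESULT ==
9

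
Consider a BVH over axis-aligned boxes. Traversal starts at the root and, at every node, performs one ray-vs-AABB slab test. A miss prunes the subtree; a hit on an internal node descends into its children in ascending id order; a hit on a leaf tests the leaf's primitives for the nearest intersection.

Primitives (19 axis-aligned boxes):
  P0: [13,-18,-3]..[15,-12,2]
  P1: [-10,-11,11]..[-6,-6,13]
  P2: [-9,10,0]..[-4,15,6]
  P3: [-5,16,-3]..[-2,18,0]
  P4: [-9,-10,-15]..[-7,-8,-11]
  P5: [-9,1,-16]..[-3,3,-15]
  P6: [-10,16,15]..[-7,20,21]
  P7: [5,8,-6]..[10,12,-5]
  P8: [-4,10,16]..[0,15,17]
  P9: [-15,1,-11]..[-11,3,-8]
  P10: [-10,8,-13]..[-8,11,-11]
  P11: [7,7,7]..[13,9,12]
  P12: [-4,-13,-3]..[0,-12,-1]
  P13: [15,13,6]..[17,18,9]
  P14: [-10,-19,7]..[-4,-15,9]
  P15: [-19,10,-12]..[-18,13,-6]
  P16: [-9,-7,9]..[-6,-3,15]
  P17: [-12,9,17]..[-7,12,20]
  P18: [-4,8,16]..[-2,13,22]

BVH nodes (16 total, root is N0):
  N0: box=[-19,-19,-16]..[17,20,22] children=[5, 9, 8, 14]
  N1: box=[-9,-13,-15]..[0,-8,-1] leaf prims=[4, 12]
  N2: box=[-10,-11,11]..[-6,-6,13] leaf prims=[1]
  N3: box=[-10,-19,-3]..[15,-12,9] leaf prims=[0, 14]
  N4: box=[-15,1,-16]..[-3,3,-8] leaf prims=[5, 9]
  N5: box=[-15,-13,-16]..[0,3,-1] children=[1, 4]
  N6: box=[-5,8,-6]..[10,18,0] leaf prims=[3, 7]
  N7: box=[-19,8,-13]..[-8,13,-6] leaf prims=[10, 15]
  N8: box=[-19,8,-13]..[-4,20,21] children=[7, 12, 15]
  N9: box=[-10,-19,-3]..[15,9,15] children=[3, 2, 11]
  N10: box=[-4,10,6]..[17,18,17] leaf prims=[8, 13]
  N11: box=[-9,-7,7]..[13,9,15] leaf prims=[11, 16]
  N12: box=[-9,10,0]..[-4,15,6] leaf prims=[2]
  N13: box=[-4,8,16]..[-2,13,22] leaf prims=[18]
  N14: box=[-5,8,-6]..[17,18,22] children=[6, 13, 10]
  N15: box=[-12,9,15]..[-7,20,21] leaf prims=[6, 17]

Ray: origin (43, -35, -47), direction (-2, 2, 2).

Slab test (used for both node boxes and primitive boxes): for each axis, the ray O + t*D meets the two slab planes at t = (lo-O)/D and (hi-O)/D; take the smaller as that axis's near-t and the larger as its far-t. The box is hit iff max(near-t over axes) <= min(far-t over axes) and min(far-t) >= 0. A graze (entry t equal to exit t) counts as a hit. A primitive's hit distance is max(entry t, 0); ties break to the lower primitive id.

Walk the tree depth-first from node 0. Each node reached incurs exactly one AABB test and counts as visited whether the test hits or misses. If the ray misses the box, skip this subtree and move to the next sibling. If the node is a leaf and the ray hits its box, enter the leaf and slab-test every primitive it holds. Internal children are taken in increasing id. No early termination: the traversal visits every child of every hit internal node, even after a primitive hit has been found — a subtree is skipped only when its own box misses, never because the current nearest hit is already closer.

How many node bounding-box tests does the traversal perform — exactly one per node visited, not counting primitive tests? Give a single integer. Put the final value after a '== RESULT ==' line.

Traverse from the root:
N0 x:[13,31] y:[8,55/2] z:[31/2,69/2] -> hit [31/2,55/2], descend [5, 8, 9, 14]
  N5 x:[43/2,29] y:[11,19] z:[31/2,23] -> miss, prune
  N8 x:[47/2,31] y:[43/2,55/2] z:[17,34] -> hit [47/2,55/2], descend [7, 12, 15]
    N7 x:[51/2,31] y:[43/2,24] z:[17,41/2] -> miss, prune
    N12 x:[47/2,26] y:[45/2,25] z:[47/2,53/2] -> hit [47/2,25] leaf, test {P2@t=47/2}
    N15 x:[25,55/2] y:[22,55/2] z:[31,34] -> miss, prune
  N9 x:[14,53/2] y:[8,22] z:[22,31] -> hit [22,22], descend [2, 3, 11]
    N2 x:[49/2,53/2] y:[12,29/2] z:[29,30] -> miss, prune
    N3 x:[14,53/2] y:[8,23/2] z:[22,28] -> miss, prune
    N11 x:[15,26] y:[14,22] z:[27,31] -> miss, prune
  N14 x:[13,24] y:[43/2,53/2] z:[41/2,69/2] -> hit [43/2,24], descend [6, 10, 13]
    N6 x:[33/2,24] y:[43/2,53/2] z:[41/2,47/2] -> hit [43/2,47/2] leaf, test {P3(miss), P7(miss)}
    N10 x:[13,47/2] y:[45/2,53/2] z:[53/2,32] -> miss, prune
    N13 x:[45/2,47/2] y:[43/2,24] z:[63/2,69/2] -> miss, prune

14 AABB tests over nodes [0, 5, 8, 7, 12, 15, 9, 2, 3, 11, 14, 6, 10, 13]; 2 leaves entered; closest P2.

== RESULT ==
14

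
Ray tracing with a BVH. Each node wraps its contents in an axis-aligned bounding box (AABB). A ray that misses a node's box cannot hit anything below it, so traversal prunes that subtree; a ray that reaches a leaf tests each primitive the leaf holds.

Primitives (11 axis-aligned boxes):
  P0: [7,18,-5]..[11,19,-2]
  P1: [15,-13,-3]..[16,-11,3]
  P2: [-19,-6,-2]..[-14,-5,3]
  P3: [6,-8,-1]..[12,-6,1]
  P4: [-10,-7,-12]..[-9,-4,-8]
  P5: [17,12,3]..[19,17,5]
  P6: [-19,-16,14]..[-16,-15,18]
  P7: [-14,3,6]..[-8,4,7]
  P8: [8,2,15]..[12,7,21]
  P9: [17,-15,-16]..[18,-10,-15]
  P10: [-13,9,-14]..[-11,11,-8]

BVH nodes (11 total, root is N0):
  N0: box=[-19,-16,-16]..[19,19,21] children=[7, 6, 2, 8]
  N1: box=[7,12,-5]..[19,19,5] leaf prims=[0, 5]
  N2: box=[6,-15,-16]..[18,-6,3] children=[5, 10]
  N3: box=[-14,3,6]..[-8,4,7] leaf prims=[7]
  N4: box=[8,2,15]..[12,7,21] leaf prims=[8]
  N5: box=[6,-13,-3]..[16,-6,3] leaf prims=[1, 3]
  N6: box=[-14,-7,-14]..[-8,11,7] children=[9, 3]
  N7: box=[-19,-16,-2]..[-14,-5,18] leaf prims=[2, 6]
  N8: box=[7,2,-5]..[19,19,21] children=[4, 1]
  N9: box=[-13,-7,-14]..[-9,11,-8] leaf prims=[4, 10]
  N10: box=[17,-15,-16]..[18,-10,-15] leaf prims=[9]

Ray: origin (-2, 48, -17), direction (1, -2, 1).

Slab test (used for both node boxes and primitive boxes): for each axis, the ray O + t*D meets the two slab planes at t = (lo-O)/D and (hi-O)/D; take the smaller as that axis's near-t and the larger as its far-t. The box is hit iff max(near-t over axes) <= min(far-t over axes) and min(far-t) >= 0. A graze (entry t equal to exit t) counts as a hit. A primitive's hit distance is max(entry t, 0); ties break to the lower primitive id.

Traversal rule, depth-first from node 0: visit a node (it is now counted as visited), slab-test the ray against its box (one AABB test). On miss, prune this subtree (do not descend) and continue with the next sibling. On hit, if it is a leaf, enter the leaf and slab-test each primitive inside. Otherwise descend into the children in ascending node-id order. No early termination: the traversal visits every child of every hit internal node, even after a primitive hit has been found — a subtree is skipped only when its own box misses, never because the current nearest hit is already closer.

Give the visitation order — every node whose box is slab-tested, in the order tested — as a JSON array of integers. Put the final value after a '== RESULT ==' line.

Trace the traversal:
N0 x:[-17,21] y:[29/2,32] z:[1,38] -> hit [29/2,21], descend [2, 6, 7, 8]
  N2 x:[8,20] y:[27,63/2] z:[1,20] -> miss, prune
  N6 x:[-12,-6] y:[37/2,55/2] z:[3,24] -> miss, prune
  N7 x:[-17,-12] y:[53/2,32] z:[15,35] -> miss, prune
  N8 x:[9,21] y:[29/2,23] z:[12,38] -> hit [29/2,21], descend [1, 4]
    N1 x:[9,21] y:[29/2,18] z:[12,22] -> hit [29/2,18] leaf, test {P0(miss), P5(miss)}
    N4 x:[10,14] y:[41/2,23] z:[32,38] -> miss, prune

Summary -> nodes [0, 2, 6, 7, 8, 1, 4]; box-tests=7; leaf-entries=1; first=miss

== RESULT ==
[0, 2, 6, 7, 8, 1, 4]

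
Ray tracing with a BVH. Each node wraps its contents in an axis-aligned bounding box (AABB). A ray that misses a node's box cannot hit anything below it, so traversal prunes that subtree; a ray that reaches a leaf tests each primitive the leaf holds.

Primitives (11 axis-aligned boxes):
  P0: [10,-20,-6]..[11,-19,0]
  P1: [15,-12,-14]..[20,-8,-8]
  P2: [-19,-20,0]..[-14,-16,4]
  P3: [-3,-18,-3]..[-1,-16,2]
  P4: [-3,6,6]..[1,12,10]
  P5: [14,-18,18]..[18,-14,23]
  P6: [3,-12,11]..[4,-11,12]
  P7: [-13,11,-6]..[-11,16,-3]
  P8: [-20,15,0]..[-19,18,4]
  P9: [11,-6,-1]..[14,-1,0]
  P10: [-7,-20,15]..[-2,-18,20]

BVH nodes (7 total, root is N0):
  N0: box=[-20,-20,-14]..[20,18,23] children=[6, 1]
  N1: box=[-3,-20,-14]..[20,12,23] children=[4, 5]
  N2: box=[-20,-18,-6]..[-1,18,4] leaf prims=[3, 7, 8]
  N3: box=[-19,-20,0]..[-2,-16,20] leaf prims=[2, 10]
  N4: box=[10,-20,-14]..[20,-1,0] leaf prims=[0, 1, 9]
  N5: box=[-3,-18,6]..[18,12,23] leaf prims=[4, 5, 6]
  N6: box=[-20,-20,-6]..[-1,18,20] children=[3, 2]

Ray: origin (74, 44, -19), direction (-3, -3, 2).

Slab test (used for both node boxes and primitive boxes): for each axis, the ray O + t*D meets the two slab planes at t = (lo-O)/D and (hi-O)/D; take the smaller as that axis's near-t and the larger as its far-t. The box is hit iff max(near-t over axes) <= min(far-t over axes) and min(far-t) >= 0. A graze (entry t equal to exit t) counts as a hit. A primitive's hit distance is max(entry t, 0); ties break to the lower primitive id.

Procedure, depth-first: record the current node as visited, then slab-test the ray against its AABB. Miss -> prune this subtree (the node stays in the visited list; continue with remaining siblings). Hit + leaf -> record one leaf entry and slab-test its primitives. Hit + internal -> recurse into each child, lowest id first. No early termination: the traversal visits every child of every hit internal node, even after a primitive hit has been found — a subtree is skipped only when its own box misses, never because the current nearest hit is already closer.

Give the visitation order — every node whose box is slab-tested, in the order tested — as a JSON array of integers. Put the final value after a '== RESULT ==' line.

Traverse from the root:
N0 x:[18,94/3] y:[26/3,64/3] z:[5/2,21] -> hit [18,21], descend [1, 6]
  N1 x:[18,77/3] y:[32/3,64/3] z:[5/2,21] -> hit [18,21], descend [4, 5]
    N4 x:[18,64/3] y:[15,64/3] z:[5/2,19/2] -> miss, prune
    N5 x:[56/3,77/3] y:[32/3,62/3] z:[25/2,21] -> hit [56/3,62/3] leaf, test {P4(miss), P5@t=58/3, P6(miss)}
  N6 x:[25,94/3] y:[26/3,64/3] z:[13/2,39/2] -> miss, prune

Visited [0, 1, 4, 5, 6]. Tests: 5 box, 1 leaf. Nearest: P5.

== RESULT ==
[0, 1, 4, 5, 6]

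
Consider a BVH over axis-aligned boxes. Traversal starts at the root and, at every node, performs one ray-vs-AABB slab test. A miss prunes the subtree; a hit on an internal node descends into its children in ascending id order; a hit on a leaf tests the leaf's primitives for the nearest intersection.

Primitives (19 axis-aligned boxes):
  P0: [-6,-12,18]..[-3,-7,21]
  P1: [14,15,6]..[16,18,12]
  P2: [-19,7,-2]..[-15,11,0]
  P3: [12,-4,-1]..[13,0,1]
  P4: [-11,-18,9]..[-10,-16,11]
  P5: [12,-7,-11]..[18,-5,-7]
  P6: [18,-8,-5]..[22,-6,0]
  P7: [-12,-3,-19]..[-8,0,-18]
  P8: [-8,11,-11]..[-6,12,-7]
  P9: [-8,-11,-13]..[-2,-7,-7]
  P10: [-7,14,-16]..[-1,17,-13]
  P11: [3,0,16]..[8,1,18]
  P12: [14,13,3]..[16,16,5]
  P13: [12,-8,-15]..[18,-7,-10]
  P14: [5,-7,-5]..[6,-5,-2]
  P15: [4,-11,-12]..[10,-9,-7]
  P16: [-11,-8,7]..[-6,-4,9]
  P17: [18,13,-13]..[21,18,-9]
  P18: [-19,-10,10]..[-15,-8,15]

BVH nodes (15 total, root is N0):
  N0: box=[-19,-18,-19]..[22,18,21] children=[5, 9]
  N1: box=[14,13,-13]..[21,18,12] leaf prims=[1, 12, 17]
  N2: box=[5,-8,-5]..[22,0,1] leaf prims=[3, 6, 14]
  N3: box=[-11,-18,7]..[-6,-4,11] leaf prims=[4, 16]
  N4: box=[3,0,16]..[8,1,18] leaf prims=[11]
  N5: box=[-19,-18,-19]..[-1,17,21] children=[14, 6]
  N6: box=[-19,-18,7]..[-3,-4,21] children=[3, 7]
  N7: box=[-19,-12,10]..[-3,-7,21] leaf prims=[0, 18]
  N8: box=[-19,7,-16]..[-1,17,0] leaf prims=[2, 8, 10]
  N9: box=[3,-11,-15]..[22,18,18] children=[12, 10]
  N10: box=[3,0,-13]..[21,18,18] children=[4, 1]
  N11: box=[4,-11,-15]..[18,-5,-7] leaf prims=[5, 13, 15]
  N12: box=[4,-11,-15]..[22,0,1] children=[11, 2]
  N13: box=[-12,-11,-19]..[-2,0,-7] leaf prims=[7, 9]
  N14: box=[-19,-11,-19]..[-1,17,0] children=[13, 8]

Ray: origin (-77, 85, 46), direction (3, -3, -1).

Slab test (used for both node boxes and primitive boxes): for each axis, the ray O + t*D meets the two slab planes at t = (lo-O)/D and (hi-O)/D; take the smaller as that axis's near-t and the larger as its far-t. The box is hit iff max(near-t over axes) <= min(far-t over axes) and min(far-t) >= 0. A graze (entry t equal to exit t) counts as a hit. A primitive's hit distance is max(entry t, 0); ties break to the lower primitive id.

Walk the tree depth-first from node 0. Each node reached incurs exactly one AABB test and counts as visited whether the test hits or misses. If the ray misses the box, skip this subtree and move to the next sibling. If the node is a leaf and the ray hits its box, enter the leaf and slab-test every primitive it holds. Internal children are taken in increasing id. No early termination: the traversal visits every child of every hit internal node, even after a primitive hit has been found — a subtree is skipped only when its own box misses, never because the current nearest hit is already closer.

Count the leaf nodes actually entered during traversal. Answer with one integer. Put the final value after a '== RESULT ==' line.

Traverse from the root:
N0 x:[58/3,33] y:[67/3,103/3] z:[25,65] -> hit [25,33], descend [5, 9]
  N5 x:[58/3,76/3] y:[68/3,103/3] z:[25,65] -> hit [25,76/3], descend [6, 14]
    N6 x:[58/3,74/3] y:[89/3,103/3] z:[25,39] -> miss, prune
    N14 x:[58/3,76/3] y:[68/3,32] z:[46,65] -> miss, prune
  N9 x:[80/3,33] y:[67/3,32] z:[28,61] -> hit [28,32], descend [10, 12]
    N10 x:[80/3,98/3] y:[67/3,85/3] z:[28,59] -> hit [28,85/3], descend [1, 4]
      N1 x:[91/3,98/3] y:[67/3,24] z:[34,59] -> miss, prune
      N4 x:[80/3,85/3] y:[28,85/3] z:[28,30] -> hit [28,85/3] leaf, test {P11@t=28}
    N12 x:[27,33] y:[85/3,32] z:[45,61] -> miss, prune

Summary -> nodes [0, 5, 6, 14, 9, 10, 1, 4, 12]; box-tests=9; leaf-entries=1; first=P11

== RESULT ==
1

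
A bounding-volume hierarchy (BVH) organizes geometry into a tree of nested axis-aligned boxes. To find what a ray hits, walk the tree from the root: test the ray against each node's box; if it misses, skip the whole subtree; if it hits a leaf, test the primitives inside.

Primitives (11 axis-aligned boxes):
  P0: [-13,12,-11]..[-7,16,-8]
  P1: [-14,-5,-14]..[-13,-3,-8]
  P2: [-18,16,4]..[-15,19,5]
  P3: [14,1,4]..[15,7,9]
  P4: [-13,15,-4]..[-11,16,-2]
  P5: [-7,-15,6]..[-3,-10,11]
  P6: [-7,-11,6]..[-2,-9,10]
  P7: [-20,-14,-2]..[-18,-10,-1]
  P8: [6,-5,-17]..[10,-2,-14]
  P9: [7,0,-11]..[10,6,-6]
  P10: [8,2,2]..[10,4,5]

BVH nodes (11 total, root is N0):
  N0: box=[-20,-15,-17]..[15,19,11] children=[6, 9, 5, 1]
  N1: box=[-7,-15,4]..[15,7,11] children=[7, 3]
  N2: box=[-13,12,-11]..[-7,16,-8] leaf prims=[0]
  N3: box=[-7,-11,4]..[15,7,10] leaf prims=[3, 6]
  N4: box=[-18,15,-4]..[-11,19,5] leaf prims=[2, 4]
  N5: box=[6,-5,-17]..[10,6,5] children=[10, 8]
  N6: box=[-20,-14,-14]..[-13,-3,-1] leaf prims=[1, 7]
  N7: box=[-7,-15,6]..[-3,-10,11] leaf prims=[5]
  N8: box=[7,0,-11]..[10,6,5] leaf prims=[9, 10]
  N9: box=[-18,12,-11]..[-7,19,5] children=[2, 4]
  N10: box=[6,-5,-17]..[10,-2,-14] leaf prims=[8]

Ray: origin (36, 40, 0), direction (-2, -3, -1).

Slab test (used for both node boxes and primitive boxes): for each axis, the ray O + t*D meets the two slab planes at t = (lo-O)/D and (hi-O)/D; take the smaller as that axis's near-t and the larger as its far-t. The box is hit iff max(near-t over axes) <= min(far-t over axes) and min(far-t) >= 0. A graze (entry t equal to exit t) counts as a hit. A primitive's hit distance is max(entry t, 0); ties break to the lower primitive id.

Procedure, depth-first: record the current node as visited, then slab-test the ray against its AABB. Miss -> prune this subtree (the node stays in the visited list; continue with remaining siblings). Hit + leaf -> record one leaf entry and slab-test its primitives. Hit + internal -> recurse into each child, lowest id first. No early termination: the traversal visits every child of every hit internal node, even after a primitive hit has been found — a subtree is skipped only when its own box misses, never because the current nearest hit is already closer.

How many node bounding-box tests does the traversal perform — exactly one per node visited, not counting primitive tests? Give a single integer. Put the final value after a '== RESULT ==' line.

Walk:
N0 x:[21/2,28] y:[7,55/3] z:[-11,17] -> hit [21/2,17], descend [1, 5, 6, 9]
  N1 x:[21/2,43/2] y:[11,55/3] z:[-11,-4] -> miss, prune
  N5 x:[13,15] y:[34/3,15] z:[-5,17] -> hit [13,15], descend [8, 10]
    N8 x:[13,29/2] y:[34/3,40/3] z:[-5,11] -> miss, prune
    N10 x:[13,15] y:[14,15] z:[14,17] -> hit [14,15] leaf, test {P8@t=14}
  N6 x:[49/2,28] y:[43/3,18] z:[1,14] -> miss, prune
  N9 x:[43/2,27] y:[7,28/3] z:[-5,11] -> miss, prune

7 AABB tests over nodes [0, 1, 5, 8, 10, 6, 9]; 1 leaf entered; closest P8.

== RESULT ==
7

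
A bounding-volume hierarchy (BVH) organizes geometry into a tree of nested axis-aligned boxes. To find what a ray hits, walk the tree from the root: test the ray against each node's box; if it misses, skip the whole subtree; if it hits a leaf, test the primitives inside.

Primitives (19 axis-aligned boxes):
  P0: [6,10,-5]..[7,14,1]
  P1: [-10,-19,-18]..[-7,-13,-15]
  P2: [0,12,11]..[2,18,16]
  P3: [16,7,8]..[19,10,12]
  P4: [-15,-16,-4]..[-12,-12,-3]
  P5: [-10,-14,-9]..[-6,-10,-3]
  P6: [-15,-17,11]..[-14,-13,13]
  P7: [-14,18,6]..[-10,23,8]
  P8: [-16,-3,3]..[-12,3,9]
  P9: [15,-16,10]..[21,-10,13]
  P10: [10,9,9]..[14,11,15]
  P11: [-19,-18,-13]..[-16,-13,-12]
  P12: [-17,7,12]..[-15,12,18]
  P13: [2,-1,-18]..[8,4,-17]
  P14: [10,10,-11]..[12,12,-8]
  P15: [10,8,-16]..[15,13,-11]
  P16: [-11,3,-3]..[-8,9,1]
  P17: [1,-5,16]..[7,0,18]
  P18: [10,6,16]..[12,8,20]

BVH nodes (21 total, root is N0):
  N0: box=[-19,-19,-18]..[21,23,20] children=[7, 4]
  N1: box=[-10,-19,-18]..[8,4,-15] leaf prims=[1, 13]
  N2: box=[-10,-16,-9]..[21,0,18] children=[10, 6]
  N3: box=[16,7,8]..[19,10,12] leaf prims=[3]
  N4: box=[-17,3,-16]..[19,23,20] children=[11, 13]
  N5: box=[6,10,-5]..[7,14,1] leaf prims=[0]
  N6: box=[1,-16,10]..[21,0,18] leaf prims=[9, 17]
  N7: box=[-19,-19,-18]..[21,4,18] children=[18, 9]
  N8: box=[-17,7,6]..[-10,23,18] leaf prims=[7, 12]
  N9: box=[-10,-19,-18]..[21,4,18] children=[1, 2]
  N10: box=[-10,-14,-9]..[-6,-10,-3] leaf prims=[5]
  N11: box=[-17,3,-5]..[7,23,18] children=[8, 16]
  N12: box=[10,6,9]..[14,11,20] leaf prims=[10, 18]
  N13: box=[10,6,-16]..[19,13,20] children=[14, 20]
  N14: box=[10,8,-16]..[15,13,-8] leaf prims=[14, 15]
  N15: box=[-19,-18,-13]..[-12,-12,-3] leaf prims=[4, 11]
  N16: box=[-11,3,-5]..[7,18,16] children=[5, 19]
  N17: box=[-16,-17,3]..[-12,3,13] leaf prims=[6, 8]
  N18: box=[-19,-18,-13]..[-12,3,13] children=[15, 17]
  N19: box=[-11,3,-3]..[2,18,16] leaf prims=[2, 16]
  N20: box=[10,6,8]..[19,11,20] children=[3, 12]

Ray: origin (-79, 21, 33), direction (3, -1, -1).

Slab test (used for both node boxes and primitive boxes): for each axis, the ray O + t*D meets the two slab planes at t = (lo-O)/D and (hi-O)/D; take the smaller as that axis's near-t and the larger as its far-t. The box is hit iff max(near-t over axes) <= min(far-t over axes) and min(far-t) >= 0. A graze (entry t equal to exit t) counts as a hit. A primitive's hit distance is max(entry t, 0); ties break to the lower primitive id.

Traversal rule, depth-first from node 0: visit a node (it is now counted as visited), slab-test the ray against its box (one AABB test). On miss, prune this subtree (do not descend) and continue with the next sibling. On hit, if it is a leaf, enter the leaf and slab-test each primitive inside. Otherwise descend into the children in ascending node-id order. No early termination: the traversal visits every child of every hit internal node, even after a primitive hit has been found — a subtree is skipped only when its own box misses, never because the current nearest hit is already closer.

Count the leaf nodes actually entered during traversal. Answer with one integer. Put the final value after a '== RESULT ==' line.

Trace the traversal:
N0 x:[20,100/3] y:[-2,40] z:[13,51] -> hit [20,100/3], descend [4, 7]
  N4 x:[62/3,98/3] y:[-2,18] z:[13,49] -> miss, prune
  N7 x:[20,100/3] y:[17,40] z:[15,51] -> hit [20,100/3], descend [9, 18]
    N9 x:[23,100/3] y:[17,40] z:[15,51] -> hit [23,100/3], descend [1, 2]
      N1 x:[23,29] y:[17,40] z:[48,51] -> miss, prune
      N2 x:[23,100/3] y:[21,37] z:[15,42] -> hit [23,100/3], descend [6, 10]
        N6 x:[80/3,100/3] y:[21,37] z:[15,23] -> miss, prune
        N10 x:[23,73/3] y:[31,35] z:[36,42] -> miss, prune
    N18 x:[20,67/3] y:[18,39] z:[20,46] -> hit [20,67/3], descend [15, 17]
      N15 x:[20,67/3] y:[33,39] z:[36,46] -> miss, prune
      N17 x:[21,67/3] y:[18,38] z:[20,30] -> hit [21,67/3] leaf, test {P6(miss), P8(miss)}

Visited [0, 4, 7, 9, 1, 2, 6, 10, 18, 15, 17]. Tests: 11 box, 1 leaf. Nearest: miss.

== RESULT ==
1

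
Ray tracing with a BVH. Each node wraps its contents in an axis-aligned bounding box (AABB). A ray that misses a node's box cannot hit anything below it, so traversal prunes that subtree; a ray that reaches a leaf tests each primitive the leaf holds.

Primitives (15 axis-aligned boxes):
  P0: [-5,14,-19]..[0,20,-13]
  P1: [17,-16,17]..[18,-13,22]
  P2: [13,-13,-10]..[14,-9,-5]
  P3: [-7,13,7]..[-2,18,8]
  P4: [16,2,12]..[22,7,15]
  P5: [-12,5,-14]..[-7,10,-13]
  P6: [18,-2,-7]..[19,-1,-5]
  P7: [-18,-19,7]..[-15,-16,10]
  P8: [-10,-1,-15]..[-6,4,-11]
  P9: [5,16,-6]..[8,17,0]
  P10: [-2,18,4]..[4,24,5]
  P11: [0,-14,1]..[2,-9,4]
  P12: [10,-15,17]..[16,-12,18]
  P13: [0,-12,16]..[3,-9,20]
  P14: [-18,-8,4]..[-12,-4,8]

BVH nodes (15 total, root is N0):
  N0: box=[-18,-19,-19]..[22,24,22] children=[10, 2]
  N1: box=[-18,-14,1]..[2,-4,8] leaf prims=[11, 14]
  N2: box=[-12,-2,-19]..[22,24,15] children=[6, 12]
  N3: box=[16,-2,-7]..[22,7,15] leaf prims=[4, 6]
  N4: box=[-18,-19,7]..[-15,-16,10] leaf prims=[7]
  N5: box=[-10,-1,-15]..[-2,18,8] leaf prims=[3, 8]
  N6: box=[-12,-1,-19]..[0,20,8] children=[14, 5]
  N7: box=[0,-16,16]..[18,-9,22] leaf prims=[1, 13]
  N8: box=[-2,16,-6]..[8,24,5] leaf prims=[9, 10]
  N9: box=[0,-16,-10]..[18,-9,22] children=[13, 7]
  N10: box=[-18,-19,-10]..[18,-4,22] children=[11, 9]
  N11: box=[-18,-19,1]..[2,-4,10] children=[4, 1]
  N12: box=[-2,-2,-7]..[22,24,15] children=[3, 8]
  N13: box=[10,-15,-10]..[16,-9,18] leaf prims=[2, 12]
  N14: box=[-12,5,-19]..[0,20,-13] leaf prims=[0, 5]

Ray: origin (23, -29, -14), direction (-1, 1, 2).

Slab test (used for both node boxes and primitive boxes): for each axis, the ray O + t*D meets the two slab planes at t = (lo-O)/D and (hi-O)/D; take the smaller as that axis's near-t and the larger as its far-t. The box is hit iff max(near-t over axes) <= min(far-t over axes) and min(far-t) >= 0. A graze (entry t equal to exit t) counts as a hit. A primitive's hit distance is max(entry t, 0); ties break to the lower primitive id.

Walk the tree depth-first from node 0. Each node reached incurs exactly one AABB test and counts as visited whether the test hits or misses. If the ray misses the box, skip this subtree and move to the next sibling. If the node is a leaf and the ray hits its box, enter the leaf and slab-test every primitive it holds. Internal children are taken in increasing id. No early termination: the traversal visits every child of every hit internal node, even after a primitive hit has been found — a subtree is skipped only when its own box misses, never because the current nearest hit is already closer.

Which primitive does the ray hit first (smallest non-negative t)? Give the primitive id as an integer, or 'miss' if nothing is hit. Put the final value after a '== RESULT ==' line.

Walk:
N0 x:[1,41] y:[10,53] z:[-5/2,18] -> hit [10,18], descend [2, 10]
  N2 x:[1,35] y:[27,53] z:[-5/2,29/2] -> miss, prune
  N10 x:[5,41] y:[10,25] z:[2,18] -> hit [10,18], descend [9, 11]
    N9 x:[5,23] y:[13,20] z:[2,18] -> hit [13,18], descend [7, 13]
      N7 x:[5,23] y:[13,20] z:[15,18] -> hit [15,18] leaf, test {P1(miss), P13(miss)}
      N13 x:[7,13] y:[14,20] z:[2,16] -> miss, prune
    N11 x:[21,41] y:[10,25] z:[15/2,12] -> miss, prune

Summary -> nodes [0, 2, 10, 9, 7, 13, 11]; box-tests=7; leaf-entries=1; first=miss

== RESULT ==
miss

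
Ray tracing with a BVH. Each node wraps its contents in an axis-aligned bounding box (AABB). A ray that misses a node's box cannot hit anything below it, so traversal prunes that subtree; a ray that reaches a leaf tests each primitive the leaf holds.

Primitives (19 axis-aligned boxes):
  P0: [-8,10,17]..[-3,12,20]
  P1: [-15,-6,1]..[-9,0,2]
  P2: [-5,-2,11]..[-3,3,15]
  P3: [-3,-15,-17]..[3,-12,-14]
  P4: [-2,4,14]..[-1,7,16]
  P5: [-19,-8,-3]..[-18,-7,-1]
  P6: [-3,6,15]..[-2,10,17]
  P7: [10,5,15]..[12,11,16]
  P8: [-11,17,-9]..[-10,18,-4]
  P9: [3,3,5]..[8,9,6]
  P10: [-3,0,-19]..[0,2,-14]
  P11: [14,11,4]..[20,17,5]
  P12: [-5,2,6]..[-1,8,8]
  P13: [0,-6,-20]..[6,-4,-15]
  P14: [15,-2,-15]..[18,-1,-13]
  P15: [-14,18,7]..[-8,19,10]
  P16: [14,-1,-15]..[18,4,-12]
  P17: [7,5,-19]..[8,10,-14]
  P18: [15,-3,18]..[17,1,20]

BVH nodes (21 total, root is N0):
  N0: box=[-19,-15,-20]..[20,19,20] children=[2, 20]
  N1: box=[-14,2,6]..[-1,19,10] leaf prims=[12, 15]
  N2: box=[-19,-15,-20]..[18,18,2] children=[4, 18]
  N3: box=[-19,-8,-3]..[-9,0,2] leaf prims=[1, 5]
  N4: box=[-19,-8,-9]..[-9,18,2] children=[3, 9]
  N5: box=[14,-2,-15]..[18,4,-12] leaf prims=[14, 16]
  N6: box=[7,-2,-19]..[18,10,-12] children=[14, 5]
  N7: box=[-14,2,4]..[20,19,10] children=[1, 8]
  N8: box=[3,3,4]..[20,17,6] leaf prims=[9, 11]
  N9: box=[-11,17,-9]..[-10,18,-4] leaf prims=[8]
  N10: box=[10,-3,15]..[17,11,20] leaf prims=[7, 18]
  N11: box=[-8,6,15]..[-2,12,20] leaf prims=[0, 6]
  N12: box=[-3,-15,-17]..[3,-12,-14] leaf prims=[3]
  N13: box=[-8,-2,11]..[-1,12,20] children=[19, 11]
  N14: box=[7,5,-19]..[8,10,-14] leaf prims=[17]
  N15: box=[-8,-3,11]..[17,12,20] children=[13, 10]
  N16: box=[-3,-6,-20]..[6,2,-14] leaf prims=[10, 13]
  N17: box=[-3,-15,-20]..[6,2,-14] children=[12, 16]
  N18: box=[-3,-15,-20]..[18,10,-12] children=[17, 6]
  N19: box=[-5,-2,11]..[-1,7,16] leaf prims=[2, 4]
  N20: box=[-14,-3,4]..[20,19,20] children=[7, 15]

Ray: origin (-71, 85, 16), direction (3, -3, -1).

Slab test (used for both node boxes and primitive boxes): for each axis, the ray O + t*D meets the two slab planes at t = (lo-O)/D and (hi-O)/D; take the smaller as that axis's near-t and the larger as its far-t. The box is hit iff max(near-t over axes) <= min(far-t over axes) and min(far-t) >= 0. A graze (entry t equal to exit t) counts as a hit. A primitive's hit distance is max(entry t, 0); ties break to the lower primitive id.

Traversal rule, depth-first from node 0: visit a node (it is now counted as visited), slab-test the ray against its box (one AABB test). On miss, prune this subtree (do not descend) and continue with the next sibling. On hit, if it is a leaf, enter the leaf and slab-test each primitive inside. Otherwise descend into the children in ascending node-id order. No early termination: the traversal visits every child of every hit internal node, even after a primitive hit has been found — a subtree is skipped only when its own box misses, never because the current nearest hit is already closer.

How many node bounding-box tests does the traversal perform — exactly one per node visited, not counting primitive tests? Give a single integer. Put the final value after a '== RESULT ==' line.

Trace the traversal:
N0 x:[52/3,91/3] y:[22,100/3] z:[-4,36] -> hit [22,91/3], descend [2, 20]
  N2 x:[52/3,89/3] y:[67/3,100/3] z:[14,36] -> hit [67/3,89/3], descend [4, 18]
    N4 x:[52/3,62/3] y:[67/3,31] z:[14,25] -> miss, prune
    N18 x:[68/3,89/3] y:[25,100/3] z:[28,36] -> hit [28,89/3], descend [6, 17]
      N6 x:[26,89/3] y:[25,29] z:[28,35] -> hit [28,29], descend [5, 14]
        N5 x:[85/3,89/3] y:[27,29] z:[28,31] -> hit [85/3,29] leaf, test {P14@t=29, P16@t=85/3}
        N14 x:[26,79/3] y:[25,80/3] z:[30,35] -> miss, prune
      N17 x:[68/3,77/3] y:[83/3,100/3] z:[30,36] -> miss, prune
  N20 x:[19,91/3] y:[22,88/3] z:[-4,12] -> miss, prune

order=[0, 2, 4, 18, 6, 5, 14, 17, 20]  |boxes|=9  |leaves|=1  hit=P16

== RESULT ==
9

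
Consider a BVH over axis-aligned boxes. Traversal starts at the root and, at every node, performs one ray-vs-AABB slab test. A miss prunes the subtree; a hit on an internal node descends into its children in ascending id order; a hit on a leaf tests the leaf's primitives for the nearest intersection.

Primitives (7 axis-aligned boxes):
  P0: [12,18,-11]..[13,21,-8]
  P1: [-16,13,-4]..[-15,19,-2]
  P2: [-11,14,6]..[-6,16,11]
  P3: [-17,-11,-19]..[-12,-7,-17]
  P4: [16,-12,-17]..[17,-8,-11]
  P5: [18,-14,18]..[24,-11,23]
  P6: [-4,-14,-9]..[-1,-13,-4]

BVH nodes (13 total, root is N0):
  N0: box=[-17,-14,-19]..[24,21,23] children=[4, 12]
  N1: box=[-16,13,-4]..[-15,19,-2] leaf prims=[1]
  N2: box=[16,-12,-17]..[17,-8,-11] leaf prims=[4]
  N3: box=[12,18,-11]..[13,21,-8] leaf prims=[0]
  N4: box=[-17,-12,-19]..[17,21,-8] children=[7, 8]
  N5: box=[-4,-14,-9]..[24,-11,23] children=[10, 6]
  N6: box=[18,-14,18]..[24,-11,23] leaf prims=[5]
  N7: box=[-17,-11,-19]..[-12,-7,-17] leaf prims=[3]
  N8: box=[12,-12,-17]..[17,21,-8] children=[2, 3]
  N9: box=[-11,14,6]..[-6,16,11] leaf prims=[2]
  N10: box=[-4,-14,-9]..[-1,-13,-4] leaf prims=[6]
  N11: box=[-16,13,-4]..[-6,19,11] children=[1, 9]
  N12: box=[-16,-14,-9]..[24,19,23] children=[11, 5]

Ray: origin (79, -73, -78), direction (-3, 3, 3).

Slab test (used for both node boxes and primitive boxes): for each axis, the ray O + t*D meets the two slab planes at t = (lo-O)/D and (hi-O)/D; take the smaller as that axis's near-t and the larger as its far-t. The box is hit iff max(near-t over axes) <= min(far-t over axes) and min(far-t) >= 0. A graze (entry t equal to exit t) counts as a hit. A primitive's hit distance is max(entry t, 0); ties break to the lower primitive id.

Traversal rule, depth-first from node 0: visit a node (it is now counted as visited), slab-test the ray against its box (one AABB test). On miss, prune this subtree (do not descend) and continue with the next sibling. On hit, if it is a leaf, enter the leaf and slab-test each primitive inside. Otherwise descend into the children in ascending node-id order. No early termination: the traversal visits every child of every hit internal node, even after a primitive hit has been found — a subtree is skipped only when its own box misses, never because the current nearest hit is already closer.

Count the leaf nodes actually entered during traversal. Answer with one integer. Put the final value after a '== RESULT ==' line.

Walk:
N0 x:[55/3,32] y:[59/3,94/3] z:[59/3,101/3] -> hit [59/3,94/3], descend [4, 12]
  N4 x:[62/3,32] y:[61/3,94/3] z:[59/3,70/3] -> hit [62/3,70/3], descend [7, 8]
    N7 x:[91/3,32] y:[62/3,22] z:[59/3,61/3] -> miss, prune
    N8 x:[62/3,67/3] y:[61/3,94/3] z:[61/3,70/3] -> hit [62/3,67/3], descend [2, 3]
      N2 x:[62/3,21] y:[61/3,65/3] z:[61/3,67/3] -> hit [62/3,21] leaf, test {P4@t=62/3}
      N3 x:[22,67/3] y:[91/3,94/3] z:[67/3,70/3] -> miss, prune
  N12 x:[55/3,95/3] y:[59/3,92/3] z:[23,101/3] -> hit [23,92/3], descend [5, 11]
    N5 x:[55/3,83/3] y:[59/3,62/3] z:[23,101/3] -> miss, prune
    N11 x:[85/3,95/3] y:[86/3,92/3] z:[74/3,89/3] -> hit [86/3,89/3], descend [1, 9]
      N1 x:[94/3,95/3] y:[86/3,92/3] z:[74/3,76/3] -> miss, prune
      N9 x:[85/3,30] y:[29,89/3] z:[28,89/3] -> hit [29,89/3] leaf, test {P2@t=29}

11 AABB tests over nodes [0, 4, 7, 8, 2, 3, 12, 5, 11, 1, 9]; 2 leaves entered; closest P4.

== RESULT ==
2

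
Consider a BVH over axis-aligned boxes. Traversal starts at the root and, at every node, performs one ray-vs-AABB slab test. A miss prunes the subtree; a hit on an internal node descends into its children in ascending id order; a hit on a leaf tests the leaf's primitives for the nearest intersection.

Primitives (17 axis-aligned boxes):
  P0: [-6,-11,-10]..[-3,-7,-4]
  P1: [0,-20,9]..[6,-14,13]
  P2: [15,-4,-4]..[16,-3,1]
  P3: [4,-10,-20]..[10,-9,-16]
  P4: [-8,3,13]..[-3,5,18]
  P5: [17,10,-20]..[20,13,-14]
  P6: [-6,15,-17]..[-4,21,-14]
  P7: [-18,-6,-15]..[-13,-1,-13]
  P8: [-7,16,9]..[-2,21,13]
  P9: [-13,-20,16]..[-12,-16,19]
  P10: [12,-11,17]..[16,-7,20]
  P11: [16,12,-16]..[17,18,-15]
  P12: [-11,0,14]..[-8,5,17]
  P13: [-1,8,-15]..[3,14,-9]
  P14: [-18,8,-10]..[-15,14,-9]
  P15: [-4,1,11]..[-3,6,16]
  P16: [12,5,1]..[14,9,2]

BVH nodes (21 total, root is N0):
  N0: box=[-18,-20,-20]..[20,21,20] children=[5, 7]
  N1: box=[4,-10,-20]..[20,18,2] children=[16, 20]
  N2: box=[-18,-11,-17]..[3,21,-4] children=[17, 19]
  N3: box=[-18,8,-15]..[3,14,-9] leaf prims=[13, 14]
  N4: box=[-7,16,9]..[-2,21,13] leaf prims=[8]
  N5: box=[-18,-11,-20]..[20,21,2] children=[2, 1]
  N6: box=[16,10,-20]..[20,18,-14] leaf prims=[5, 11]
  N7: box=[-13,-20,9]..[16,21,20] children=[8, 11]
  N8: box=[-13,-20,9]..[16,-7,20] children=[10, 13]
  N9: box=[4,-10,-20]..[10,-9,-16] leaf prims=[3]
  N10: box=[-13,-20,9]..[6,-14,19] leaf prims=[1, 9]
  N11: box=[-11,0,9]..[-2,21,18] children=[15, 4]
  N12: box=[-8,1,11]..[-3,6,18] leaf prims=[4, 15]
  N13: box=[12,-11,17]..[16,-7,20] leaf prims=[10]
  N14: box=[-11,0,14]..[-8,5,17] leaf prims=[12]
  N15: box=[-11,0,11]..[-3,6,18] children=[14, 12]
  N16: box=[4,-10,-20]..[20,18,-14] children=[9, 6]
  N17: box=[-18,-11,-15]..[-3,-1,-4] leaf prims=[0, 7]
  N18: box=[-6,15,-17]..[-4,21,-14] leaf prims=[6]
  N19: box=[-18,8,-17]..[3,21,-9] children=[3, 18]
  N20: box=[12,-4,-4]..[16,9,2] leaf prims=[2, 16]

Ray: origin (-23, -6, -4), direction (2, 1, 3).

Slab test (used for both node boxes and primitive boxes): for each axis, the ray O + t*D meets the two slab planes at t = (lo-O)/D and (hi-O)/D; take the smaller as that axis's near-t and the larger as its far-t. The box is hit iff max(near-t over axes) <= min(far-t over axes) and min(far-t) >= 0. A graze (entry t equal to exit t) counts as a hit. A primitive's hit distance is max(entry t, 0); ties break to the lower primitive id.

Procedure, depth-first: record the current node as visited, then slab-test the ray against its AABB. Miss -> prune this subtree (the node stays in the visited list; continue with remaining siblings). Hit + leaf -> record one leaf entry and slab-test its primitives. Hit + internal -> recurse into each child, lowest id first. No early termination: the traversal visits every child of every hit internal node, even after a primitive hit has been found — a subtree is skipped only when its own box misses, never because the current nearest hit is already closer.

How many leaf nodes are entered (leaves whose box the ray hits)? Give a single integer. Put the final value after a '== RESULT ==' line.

Trace the traversal:
N0 x:[5/2,43/2] y:[-14,27] z:[-16/3,8] -> hit [5/2,8], descend [5, 7]
  N5 x:[5/2,43/2] y:[-5,27] z:[-16/3,2] -> miss, prune
  N7 x:[5,39/2] y:[-14,27] z:[13/3,8] -> hit [5,8], descend [8, 11]
    N8 x:[5,39/2] y:[-14,-1] z:[13/3,8] -> miss, prune
    N11 x:[6,21/2] y:[6,27] z:[13/3,22/3] -> hit [6,22/3], descend [4, 15]
      N4 x:[8,21/2] y:[22,27] z:[13/3,17/3] -> miss, prune
      N15 x:[6,10] y:[6,12] z:[5,22/3] -> hit [6,22/3], descend [12, 14]
        N12 x:[15/2,10] y:[7,12] z:[5,22/3] -> miss, prune
        N14 x:[6,15/2] y:[6,11] z:[6,7] -> hit [6,7] leaf, test {P12@t=6}

order=[0, 5, 7, 8, 11, 4, 15, 12, 14]  |boxes|=9  |leaves|=1  hit=P12

== RESULT ==
1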